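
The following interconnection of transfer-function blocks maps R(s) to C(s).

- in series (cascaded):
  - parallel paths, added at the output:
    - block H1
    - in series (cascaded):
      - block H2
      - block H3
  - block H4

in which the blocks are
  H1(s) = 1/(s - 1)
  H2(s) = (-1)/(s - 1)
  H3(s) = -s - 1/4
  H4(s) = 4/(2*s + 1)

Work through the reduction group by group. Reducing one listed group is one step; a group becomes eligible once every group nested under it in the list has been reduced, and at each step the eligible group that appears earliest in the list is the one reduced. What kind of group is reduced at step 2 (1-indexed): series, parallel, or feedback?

[1] multiply H2, H3 (series)
[2] combine H1, (H2*H3) in parallel
[3] multiply (H1+(H2*H3)), H4 (series)
So the answer for step 2 is parallel.

Answer: parallel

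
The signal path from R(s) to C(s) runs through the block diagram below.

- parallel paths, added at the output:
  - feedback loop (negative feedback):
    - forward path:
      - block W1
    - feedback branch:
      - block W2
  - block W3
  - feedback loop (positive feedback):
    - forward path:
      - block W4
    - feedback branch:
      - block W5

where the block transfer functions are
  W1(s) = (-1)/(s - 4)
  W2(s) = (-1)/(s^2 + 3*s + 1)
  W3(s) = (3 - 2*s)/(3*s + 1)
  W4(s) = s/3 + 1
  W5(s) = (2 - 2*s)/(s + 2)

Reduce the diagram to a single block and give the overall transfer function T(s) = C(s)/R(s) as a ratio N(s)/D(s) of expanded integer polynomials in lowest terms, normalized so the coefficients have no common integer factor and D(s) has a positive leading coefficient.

First reduce the diagram to T(s).

1. collapse the loop (W1 forward, W2 return) = (-s^2 - 3*s - 1)/(s^3 - s^2 - 11*s - 3)
2. close the feedback loop around W4, W5 = (s^2 + 5*s + 6)/(2*s^2 + 7*s)
3. reduce the parallel group [W1/(1+W1*W2)], W3, [W4/(1-W4*W5)], which is the overall transfer function T(s) = C(s)/R(s) in lowest terms

Answer: (-s^6 + 3*s^5 + 6*s^4 - 205*s^3 - 558*s^2 - 205*s - 18)/(6*s^6 + 17*s^5 - 82*s^4 - 278*s^3 - 146*s^2 - 21*s)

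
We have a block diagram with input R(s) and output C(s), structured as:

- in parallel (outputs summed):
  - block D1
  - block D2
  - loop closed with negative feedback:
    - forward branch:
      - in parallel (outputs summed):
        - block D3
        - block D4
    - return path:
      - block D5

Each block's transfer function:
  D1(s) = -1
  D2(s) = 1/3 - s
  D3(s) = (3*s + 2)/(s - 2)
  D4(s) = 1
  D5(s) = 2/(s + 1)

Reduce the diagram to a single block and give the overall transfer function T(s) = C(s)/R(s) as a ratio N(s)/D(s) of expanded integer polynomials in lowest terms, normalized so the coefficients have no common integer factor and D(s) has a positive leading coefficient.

Reducing step by step:

(1) combine D3, D4 in parallel, giving (4*s)/(s - 2)
(2) reduce the feedback loop with forward (D3+D4) and return D5, giving (4*s^2 + 4*s)/(s^2 + 7*s - 2)
(3) reduce the parallel group D1, D2, [(D3+D4)/(1+(D3+D4)*D5)]; the result is T(s) itself (integer coefficients, no common factor, positive leading denominator coefficient)

Answer: (-3*s^3 - 11*s^2 + 4*s + 4)/(3*s^2 + 21*s - 6)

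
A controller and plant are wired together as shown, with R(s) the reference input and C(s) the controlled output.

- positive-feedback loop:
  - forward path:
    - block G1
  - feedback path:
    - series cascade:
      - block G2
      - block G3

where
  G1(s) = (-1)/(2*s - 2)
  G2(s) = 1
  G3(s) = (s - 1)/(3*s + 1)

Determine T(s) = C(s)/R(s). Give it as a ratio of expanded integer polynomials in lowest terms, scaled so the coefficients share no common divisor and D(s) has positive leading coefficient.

First reduce the diagram to T(s).

(1) combine G2, G3 in series = (s - 1)/(3*s + 1)
(2) collapse the loop (G1 forward, (G2*G3) return), which is the overall transfer function T(s) = C(s)/R(s) in lowest terms

Answer: (-3*s - 1)/(6*s^2 - 3*s - 3)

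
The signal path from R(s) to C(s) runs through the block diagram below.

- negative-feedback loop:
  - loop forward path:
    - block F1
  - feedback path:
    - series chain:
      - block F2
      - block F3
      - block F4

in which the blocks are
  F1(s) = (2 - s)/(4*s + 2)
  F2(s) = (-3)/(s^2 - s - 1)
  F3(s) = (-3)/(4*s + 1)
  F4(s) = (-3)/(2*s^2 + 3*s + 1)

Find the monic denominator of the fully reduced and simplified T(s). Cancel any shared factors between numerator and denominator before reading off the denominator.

Step 1: cascade F2, F3, F4 -> (-27)/(8*s^5 + 6*s^4 - 15*s^3 - 20*s^2 - 8*s - 1)
Step 2: feedback reduction of F1, (F2*F3*F4) -> (-8*s^6 + 10*s^5 + 27*s^4 - 10*s^3 - 32*s^2 - 15*s - 2)/(32*s^6 + 40*s^5 - 48*s^4 - 110*s^3 - 72*s^2 + 7*s - 56)
T(s) is the step-2 result (common factors already cancelled). Leading coefficient of the denominator: 32. Divide through by 32 for the monic polynomial.

Answer: s^6 + 5*s^5/4 - 3*s^4/2 - 55*s^3/16 - 9*s^2/4 + 7*s/32 - 7/4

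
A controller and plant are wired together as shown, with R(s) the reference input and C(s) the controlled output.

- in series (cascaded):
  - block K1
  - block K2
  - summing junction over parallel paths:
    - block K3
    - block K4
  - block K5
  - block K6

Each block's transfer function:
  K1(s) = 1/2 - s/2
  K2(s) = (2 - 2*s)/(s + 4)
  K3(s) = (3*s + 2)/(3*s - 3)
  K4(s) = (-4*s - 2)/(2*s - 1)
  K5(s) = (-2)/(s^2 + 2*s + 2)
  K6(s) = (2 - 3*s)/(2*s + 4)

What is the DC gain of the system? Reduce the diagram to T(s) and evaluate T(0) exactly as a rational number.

Answer: -1/6

Working:
1. parallel reduction of K3, K4 -> (-6*s^2 + 7*s + 4)/(6*s^2 - 9*s + 3)
2. cascade K1, K2, (K3+K4), K5, K6 -> (-18*s^4 + 51*s^3 - 35*s^2 - 6*s + 8)/(6*s^5 + 45*s^4 + 108*s^3 + 102*s^2 + 12*s - 48)
Evaluating the step-2 result (the overall T(s)) at s = 0 gives T(0) = 8/(-48) = -1/6.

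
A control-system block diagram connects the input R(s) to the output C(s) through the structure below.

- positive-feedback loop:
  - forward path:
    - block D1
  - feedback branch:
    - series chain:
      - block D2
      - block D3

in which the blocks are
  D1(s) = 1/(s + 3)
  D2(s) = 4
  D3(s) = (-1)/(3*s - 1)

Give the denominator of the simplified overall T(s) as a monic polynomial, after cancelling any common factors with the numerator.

Answer: s^2 + 8*s/3 + 1/3

Working:
Step 1. series reduction of D2, D3 gives (-4)/(3*s - 1)
Step 2. feedback reduction of D1, (D2*D3) gives (3*s - 1)/(3*s^2 + 8*s + 1)
No further cancellation is possible in the step-2 result, so that is T(s). Its denominator becomes monic after dividing by the leading coefficient 3.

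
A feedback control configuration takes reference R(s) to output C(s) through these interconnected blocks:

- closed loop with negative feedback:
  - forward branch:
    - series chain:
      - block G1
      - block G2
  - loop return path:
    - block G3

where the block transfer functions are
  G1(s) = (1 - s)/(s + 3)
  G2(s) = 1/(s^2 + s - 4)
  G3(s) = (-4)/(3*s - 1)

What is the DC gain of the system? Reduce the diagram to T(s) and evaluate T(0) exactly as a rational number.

The answer is -1/8.

Reasoning:
[1] multiply G1, G2 (series), giving (1 - s)/(s^3 + 4*s^2 - s - 12)
[2] apply the feedback formula to (G1*G2), G3, giving (-3*s^2 + 4*s - 1)/(3*s^4 + 11*s^3 - 7*s^2 - 31*s + 8)
DC gain: substitute s = 0 into T(s) from step 2: T(0) = -1/8.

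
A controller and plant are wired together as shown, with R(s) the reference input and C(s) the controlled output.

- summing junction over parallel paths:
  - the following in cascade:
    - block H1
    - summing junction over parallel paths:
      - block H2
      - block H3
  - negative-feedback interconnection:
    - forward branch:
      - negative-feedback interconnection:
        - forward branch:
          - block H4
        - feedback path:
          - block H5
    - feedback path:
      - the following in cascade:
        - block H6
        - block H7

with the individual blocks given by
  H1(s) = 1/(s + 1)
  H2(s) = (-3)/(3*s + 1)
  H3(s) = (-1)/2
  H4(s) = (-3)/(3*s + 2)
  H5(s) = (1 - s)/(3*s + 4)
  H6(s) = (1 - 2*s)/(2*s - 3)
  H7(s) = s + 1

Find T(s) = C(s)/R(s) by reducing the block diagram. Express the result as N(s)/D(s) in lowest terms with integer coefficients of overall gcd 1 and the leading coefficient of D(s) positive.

Step 1: sum the parallel branches H2, H3, giving (-3*s - 7)/(6*s + 2)
Step 2: reduce the series chain H1, (H2+H3), giving (-3*s - 7)/(6*s^2 + 8*s + 2)
Step 3: collapse the loop (H4 forward, H5 return), giving (-9*s - 12)/(9*s^2 + 21*s + 5)
Step 4: multiply H6, H7 (series), giving (-2*s^2 - s + 1)/(2*s - 3)
Step 5: collapse the loop ([H4/(1+H4*H5)] forward, (H6*H7) return), giving (-18*s^2 + 3*s + 36)/(36*s^3 + 48*s^2 - 50*s - 27)
Step 6: add (H1*(H2+H3)), [[H4/(1+H4*H5)]/(1+[H4/(1+H4*H5)]*(H6*H7))] (parallel) - this is the overall T(s), already in the required normalized form

Answer: (-216*s^4 - 522*s^3 + 18*s^2 + 725*s + 261)/(216*s^5 + 576*s^4 + 156*s^3 - 466*s^2 - 316*s - 54)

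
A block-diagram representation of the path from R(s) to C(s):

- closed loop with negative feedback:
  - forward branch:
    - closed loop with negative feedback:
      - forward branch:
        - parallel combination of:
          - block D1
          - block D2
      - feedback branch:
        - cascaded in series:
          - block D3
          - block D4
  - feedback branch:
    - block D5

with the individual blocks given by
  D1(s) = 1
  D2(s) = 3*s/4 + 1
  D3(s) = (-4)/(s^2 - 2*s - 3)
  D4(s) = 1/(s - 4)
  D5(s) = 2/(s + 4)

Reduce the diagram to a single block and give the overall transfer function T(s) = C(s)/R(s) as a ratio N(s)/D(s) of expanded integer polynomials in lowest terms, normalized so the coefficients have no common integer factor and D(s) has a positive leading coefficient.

(1) combine D1, D2 in parallel -> 3*s/4 + 2
(2) cascade D3, D4 -> (-4)/(s^3 - 6*s^2 + 5*s + 12)
(3) feedback reduction of (D1+D2), (D3*D4) -> (3*s^4 - 10*s^3 - 33*s^2 + 76*s + 96)/(4*s^3 - 24*s^2 + 8*s + 16)
(4) reduce the feedback loop with forward [(D1+D2)/(1+(D1+D2)*(D3*D4))] and return D5, which is the overall transfer function T(s) = C(s)/R(s) in lowest terms

Therefore the answer is (3*s^5 + 2*s^4 - 73*s^3 - 56*s^2 + 400*s + 384)/(10*s^4 - 28*s^3 - 154*s^2 + 200*s + 256).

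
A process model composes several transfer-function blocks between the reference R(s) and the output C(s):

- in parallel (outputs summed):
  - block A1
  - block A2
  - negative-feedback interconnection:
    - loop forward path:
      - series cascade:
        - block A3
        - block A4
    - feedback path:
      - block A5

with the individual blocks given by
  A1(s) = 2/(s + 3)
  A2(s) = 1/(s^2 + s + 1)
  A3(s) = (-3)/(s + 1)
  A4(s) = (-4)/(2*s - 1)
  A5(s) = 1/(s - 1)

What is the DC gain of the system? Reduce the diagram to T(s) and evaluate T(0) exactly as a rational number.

[1] series reduction of A3, A4; result 12/(2*s^2 + s - 1)
[2] feedback reduction of (A3*A4), A5; result (12*s - 12)/(2*s^3 - s^2 - 2*s + 13)
[3] parallel reduction of A1, A2, [(A3*A4)/(1+(A3*A4)*A5)]; result (4*s^5 + 16*s^4 + 39*s^3 + 15*s^2 + 17*s + 29)/(2*s^6 + 7*s^5 + 2*s^4 + 7*s^3 + 41*s^2 + 46*s + 39)
DC gain: substitute s = 0 into T(s) from step 3: T(0) = 29/39.

Final answer: 29/39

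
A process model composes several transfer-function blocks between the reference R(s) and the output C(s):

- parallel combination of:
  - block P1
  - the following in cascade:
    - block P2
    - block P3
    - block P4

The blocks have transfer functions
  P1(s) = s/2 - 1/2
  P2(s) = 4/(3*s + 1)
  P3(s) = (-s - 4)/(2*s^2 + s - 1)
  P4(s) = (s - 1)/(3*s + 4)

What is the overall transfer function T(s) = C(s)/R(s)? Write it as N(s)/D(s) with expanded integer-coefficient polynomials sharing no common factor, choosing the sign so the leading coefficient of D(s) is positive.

1. multiply P2, P3, P4 (series); result (-4*s^2 - 12*s + 16)/(18*s^4 + 39*s^3 + 14*s^2 - 11*s - 4)
2. sum the parallel branches P1, (P2*P3*P4), which is the overall transfer function T(s) = C(s)/R(s) in lowest terms

Answer: (18*s^5 + 21*s^4 - 25*s^3 - 33*s^2 - 17*s + 36)/(36*s^4 + 78*s^3 + 28*s^2 - 22*s - 8)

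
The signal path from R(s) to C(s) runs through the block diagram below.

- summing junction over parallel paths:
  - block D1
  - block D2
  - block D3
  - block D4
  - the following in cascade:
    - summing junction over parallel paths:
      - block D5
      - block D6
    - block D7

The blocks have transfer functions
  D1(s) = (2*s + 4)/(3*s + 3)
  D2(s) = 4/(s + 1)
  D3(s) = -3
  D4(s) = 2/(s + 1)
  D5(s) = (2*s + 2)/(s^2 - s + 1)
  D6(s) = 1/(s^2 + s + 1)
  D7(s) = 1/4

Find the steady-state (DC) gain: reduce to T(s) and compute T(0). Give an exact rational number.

Step 1 - reduce the parallel group D5, D6 gives (2*s^3 + 5*s^2 + 3*s + 3)/(s^4 + s^2 + 1)
Step 2 - reduce the series chain (D5+D6), D7 gives (2*s^3 + 5*s^2 + 3*s + 3)/(4*s^4 + 4*s^2 + 4)
Step 3 - combine D1, D2, D3, D4, ((D5+D6)*D7) in parallel gives (-28*s^5 + 58*s^4 - 7*s^3 + 76*s^2 - 10*s + 61)/(12*s^5 + 12*s^4 + 12*s^3 + 12*s^2 + 12*s + 12)
Step 3 gives the overall T(s). Then T(0) = 61/12.

Therefore the answer is 61/12.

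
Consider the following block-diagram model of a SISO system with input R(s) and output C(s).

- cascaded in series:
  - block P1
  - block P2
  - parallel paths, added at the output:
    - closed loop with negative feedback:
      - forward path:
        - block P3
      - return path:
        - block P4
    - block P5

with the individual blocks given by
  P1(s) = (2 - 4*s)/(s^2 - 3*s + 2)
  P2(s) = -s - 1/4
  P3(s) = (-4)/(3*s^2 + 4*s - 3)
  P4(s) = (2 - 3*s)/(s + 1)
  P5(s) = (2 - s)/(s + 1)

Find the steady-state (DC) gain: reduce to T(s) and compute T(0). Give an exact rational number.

First reduce the diagram to T(s).

Step 1: collapse the loop (P3 forward, P4 return): (-4*s - 4)/(3*s^3 + 7*s^2 + 13*s - 11)
Step 2: parallel reduction of [P3/(1+P3*P4)], P5: (-3*s^4 - s^3 - 3*s^2 + 29*s - 26)/(3*s^4 + 10*s^3 + 20*s^2 + 2*s - 11)
Step 3: multiply P1, P2, ([P3/(1+P3*P4)]+P5) (series): (-24*s^6 - 2*s^5 - 19*s^4 + 239*s^3 - 263*s^2 + 23*s + 26)/(6*s^6 + 2*s^5 - 8*s^4 - 76*s^3 + 46*s^2 + 74*s - 44)
That last expression is T(s); at s = 0 only the constant terms survive, so T(0) = 26/(-44) = -13/22.

Answer: -13/22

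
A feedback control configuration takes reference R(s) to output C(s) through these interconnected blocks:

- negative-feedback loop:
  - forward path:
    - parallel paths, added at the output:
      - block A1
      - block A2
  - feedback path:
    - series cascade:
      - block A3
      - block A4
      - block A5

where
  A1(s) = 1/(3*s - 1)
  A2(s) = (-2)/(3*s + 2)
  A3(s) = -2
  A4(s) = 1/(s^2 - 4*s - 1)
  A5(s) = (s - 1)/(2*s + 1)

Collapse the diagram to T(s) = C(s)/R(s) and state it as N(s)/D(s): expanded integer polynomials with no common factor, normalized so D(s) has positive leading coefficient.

Step 1: sum the parallel branches A1, A2 = (4 - 3*s)/(9*s^2 + 3*s - 2)
Step 2: cascade A3, A4, A5 = (2 - 2*s)/(2*s^3 - 7*s^2 - 6*s - 1)
Step 3: collapse the loop ((A1+A2) forward, (A3*A4*A5) return) - this is the overall T(s), already in the required normalized form

Hence the answer: (-6*s^4 + 29*s^3 - 10*s^2 - 21*s - 4)/(18*s^5 - 57*s^4 - 79*s^3 - 7*s^2 - 5*s + 10)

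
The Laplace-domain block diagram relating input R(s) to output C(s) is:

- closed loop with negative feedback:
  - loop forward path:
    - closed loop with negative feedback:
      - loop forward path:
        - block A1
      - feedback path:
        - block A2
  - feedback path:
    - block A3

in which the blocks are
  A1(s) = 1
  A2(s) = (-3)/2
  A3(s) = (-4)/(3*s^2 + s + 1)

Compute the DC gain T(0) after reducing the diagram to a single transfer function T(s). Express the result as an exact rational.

Step 1. collapse the loop (A1 forward, A2 return), giving -2
Step 2. reduce the feedback loop with forward [A1/(1+A1*A2)] and return A3, giving (-6*s^2 - 2*s - 2)/(3*s^2 + s + 9)
Evaluating the step-2 result (the overall T(s)) at s = 0 gives T(0) = -2/9.

Final answer: -2/9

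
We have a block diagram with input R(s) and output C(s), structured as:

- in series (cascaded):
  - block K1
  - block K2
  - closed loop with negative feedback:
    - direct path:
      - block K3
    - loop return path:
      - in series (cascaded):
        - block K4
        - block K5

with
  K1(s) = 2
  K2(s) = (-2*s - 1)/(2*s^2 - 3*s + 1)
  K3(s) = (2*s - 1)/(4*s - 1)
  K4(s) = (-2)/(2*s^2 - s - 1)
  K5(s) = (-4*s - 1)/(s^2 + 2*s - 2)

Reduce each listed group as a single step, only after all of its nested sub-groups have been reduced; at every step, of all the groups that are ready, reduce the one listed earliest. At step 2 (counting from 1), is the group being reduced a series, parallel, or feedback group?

[1] combine K4, K5 in series
[2] apply the feedback formula to K3, (K4*K5)
[3] series reduction of K1, K2, [K3/(1+K3*(K4*K5))]
At step 2 the group reduced is feedback.

Final answer: feedback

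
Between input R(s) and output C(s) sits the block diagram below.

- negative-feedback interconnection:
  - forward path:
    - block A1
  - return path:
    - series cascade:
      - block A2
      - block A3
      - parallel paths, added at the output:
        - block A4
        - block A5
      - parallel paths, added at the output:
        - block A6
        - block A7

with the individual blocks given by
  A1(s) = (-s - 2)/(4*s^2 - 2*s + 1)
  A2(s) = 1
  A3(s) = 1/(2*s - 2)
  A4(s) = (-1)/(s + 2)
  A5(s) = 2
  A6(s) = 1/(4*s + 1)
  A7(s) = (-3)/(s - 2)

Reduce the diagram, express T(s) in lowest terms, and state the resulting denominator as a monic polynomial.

The answer is s^5 - 13*s^4/4 + 23*s^3/8 - s^2/8 + 45*s/32 + 19/32.

Reasoning:
[1] sum the parallel branches A4, A5 -> (2*s + 3)/(s + 2)
[2] sum the parallel branches A6, A7 -> (-11*s - 5)/(4*s^2 - 7*s - 2)
[3] series reduction of A2, A3, (A4+A5), (A6+A7) -> (-22*s^2 - 43*s - 15)/(8*s^4 - 6*s^3 - 34*s^2 + 24*s + 8)
[4] apply the feedback formula to A1, (A2*A3*(A4+A5)*(A6+A7)) -> (-8*s^4 + 6*s^3 + 34*s^2 - 24*s - 8)/(32*s^5 - 104*s^4 + 92*s^3 - 4*s^2 + 45*s + 19)
T(s) is the step-4 result (common factors already cancelled). Leading coefficient of the denominator: 32. Divide through by 32 for the monic polynomial.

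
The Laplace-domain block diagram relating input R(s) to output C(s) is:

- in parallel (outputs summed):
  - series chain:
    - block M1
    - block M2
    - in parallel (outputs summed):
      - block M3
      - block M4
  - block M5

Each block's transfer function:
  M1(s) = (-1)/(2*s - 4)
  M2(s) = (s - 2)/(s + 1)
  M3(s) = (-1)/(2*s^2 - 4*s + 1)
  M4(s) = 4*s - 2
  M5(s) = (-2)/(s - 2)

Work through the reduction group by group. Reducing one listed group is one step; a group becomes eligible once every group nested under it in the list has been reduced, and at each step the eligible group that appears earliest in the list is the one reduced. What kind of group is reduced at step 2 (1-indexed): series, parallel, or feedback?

(1) sum the parallel branches M3, M4
(2) multiply M1, M2, (M3+M4) (series)
(3) sum the parallel branches (M1*M2*(M3+M4)), M5
At step 2 the group reduced is series.

Therefore the answer is series.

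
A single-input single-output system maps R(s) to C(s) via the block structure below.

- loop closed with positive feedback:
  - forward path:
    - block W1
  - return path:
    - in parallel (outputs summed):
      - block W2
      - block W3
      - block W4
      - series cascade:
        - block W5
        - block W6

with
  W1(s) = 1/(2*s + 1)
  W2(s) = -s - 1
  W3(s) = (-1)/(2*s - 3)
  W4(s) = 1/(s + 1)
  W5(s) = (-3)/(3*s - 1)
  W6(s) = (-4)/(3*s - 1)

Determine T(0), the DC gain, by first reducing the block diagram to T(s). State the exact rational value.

The answer is -3/34.

Reasoning:
Step 1 - combine W5, W6 in series gives 12/(9*s^2 - 6*s + 1)
Step 2 - reduce the parallel group W2, W3, W4, (W5*W6) gives (-18*s^5 + 3*s^4 + 49*s^3 - 16*s^2 - s - 37)/(18*s^4 - 21*s^3 - 19*s^2 + 17*s - 3)
Step 3 - collapse the loop (W1 forward, (W2+W3+W4+(W5*W6)) return) gives (18*s^4 - 21*s^3 - 19*s^2 + 17*s - 3)/(54*s^5 - 27*s^4 - 108*s^3 + 31*s^2 + 12*s + 34)
DC gain: substitute s = 0 into T(s) from step 3: T(0) = -3/34.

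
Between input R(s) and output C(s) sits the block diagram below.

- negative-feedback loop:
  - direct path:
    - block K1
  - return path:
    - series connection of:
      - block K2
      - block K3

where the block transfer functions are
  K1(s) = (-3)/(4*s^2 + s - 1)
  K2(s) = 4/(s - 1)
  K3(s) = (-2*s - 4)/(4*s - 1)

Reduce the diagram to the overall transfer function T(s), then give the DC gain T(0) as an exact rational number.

(1) multiply K2, K3 (series) = (-8*s - 16)/(4*s^2 - 5*s + 1)
(2) feedback reduction of K1, (K2*K3) = (-12*s^2 + 15*s - 3)/(16*s^4 - 16*s^3 - 5*s^2 + 30*s + 47)
That last expression is T(s); at s = 0 only the constant terms survive, so T(0) = -3/47.

Hence the answer: -3/47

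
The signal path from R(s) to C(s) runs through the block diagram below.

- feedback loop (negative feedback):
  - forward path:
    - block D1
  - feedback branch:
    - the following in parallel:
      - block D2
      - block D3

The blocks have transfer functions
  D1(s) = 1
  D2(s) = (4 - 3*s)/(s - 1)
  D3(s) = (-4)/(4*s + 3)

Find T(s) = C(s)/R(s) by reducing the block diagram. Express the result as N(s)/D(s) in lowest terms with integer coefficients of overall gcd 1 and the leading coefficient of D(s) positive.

Answer: (-4*s^2 + s + 3)/(8*s^2 - 2*s - 13)

Working:
[1] sum the parallel branches D2, D3 = (-12*s^2 + 3*s + 16)/(4*s^2 - s - 3)
[2] collapse the loop (D1 forward, (D2+D3) return) - this is the overall T(s), already in the required normalized form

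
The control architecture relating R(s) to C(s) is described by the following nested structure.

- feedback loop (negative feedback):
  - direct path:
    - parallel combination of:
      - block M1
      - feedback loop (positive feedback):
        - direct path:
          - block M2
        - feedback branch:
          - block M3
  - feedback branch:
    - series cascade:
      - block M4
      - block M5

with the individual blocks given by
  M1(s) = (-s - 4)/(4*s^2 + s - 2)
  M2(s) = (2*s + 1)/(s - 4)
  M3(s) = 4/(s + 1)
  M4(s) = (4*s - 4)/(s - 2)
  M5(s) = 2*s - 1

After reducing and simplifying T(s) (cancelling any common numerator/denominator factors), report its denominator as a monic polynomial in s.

First reduce the diagram to T(s).

[1] close the feedback loop around M2, M3 = (2*s^2 + 3*s + 1)/(s^2 - 11*s - 8)
[2] reduce the parallel group M1, [M2/(1-M2*M3)] = (8*s^4 + 13*s^3 + 10*s^2 + 47*s + 30)/(4*s^4 - 43*s^3 - 45*s^2 + 14*s + 16)
[3] cascade M4, M5 = (8*s^2 - 12*s + 4)/(s - 2)
[4] feedback reduction of (M1+[M2/(1-M2*M3)]), (M4*M5) = (8*s^5 - 3*s^4 - 16*s^3 + 27*s^2 - 64*s - 60)/(64*s^6 + 12*s^5 - 95*s^4 + 349*s^3 - 180*s^2 - 184*s + 88)
T(s) is the step-4 result (common factors already cancelled). Leading coefficient of the denominator: 64. Divide through by 64 for the monic polynomial.

Answer: s^6 + 3*s^5/16 - 95*s^4/64 + 349*s^3/64 - 45*s^2/16 - 23*s/8 + 11/8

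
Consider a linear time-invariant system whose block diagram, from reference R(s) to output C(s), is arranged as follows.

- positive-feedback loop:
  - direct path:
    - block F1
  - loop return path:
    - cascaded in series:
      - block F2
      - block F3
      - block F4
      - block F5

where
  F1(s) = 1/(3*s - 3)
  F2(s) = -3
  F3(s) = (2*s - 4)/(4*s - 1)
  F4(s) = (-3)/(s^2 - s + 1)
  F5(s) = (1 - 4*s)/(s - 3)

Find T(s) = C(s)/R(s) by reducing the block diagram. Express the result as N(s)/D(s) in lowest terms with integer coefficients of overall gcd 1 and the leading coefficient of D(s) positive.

(1) combine F2, F3, F4, F5 in series gives (36 - 18*s)/(s^3 - 4*s^2 + 4*s - 3)
(2) reduce the feedback loop with forward F1 and return (F2*F3*F4*F5); the result is T(s) itself (integer coefficients, no common factor, positive leading denominator coefficient)

Hence the answer: (s^3 - 4*s^2 + 4*s - 3)/(3*s^4 - 15*s^3 + 24*s^2 - 3*s - 27)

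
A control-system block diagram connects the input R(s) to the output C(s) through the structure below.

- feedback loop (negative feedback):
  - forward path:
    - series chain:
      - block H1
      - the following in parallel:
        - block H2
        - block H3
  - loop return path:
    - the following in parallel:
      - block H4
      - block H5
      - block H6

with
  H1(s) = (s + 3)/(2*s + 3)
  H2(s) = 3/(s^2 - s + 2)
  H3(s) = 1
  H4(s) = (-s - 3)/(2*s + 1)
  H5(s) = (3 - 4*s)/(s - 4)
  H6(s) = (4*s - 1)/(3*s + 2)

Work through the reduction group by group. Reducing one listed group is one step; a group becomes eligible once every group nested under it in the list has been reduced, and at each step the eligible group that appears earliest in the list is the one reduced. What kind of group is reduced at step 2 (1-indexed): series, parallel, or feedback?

Reducing step by step:

(1) parallel reduction of H2, H3
(2) multiply H1, (H2+H3) (series)
(3) combine H4, H5, H6 in parallel
(4) reduce the feedback loop with forward (H1*(H2+H3)) and return (H4+H5+H6)
Step 2 collapses a series group.

Answer: series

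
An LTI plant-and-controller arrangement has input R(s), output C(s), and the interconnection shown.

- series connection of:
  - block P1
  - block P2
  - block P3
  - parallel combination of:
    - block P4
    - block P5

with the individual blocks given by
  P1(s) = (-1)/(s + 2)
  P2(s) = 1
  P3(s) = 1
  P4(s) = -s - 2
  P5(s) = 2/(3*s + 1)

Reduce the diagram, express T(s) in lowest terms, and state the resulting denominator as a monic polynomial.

Step 1 - combine P4, P5 in parallel: (-3*s^2 - 7*s)/(3*s + 1)
Step 2 - multiply P1, P2, P3, (P4+P5) (series): (3*s^2 + 7*s)/(3*s^2 + 7*s + 2)
That last expression is T(s), already simplified. Scaling its denominator by 1/3 (the reciprocal of the leading coefficient) yields the monic denominator.

Therefore the answer is s^2 + 7*s/3 + 2/3.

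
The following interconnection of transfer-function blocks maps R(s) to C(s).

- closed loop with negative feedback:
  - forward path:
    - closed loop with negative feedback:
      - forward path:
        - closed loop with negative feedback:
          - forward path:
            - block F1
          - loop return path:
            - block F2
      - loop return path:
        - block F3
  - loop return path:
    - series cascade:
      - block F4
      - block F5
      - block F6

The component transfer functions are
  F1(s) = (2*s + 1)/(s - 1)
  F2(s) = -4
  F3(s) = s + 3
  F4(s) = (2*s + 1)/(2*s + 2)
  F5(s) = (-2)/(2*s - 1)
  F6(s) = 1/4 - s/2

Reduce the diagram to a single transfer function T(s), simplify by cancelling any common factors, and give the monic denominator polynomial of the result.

Step 1: close the feedback loop around F1, F2 gives (-2*s - 1)/(7*s + 5)
Step 2: feedback reduction of [F1/(1+F1*F2)], F3 gives (2*s + 1)/(2*s^2 - 2)
Step 3: combine F4, F5, F6 in series gives (2*s + 1)/(4*s + 4)
Step 4: collapse the loop ([[F1/(1+F1*F2)]/(1+[F1/(1+F1*F2)]*F3)] forward, (F4*F5*F6) return) gives (8*s^2 + 12*s + 4)/(8*s^3 + 12*s^2 - 4*s - 7)
No further cancellation is possible in the step-4 result, so that is T(s). Its denominator becomes monic after dividing by the leading coefficient 8.

Answer: s^3 + 3*s^2/2 - s/2 - 7/8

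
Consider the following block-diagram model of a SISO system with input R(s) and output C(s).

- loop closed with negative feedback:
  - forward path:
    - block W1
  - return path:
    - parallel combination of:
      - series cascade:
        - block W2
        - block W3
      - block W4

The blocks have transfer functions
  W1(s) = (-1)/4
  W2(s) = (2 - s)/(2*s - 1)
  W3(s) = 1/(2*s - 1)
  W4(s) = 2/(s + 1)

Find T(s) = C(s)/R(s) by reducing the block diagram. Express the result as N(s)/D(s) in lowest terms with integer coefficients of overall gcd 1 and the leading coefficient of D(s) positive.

The answer is (-4*s^3 + 3*s - 1)/(16*s^3 - 7*s^2 - 5*s).

Reasoning:
1. combine W2, W3 in series -> (2 - s)/(4*s^2 - 4*s + 1)
2. sum the parallel branches (W2*W3), W4 -> (7*s^2 - 7*s + 4)/(4*s^3 - 3*s + 1)
3. feedback reduction of W1, ((W2*W3)+W4); the result is T(s) itself (integer coefficients, no common factor, positive leading denominator coefficient)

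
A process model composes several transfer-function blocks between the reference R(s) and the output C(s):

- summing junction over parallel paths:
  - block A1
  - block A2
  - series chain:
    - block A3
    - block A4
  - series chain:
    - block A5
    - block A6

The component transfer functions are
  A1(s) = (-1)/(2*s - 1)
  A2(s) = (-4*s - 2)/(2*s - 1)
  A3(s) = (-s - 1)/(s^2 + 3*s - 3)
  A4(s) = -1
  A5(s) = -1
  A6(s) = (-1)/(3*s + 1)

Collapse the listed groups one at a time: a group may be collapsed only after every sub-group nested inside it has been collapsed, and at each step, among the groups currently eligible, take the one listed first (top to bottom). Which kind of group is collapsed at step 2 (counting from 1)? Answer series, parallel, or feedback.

Step 1. cascade A3, A4
Step 2. series reduction of A5, A6
Step 3. sum the parallel branches A1, A2, (A3*A4), (A5*A6)
Step 2 collapses a series group.

Answer: series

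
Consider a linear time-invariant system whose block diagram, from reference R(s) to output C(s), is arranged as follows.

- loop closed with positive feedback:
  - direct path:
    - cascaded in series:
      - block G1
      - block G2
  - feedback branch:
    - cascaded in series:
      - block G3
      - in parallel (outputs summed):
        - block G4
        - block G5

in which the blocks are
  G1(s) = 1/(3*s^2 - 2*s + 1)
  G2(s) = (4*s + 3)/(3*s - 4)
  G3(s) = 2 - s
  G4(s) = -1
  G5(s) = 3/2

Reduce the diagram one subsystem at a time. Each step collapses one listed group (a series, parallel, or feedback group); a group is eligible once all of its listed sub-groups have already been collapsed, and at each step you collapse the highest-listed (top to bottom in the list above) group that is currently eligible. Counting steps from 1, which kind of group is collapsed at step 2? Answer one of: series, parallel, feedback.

Reducing step by step:

[1] multiply G1, G2 (series)
[2] parallel reduction of G4, G5
[3] series reduction of G3, (G4+G5)
[4] collapse the loop ((G1*G2) forward, (G3*(G4+G5)) return)
Step 2: parallel.

Answer: parallel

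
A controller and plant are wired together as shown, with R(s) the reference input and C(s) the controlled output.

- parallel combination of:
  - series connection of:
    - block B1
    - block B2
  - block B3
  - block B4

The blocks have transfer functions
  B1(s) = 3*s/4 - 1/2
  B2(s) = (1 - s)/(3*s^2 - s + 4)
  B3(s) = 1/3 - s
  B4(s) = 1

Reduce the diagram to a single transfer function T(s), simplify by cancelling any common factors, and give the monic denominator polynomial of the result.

(1) reduce the series chain B1, B2; result (-3*s^2 + 5*s - 2)/(12*s^2 - 4*s + 16)
(2) add (B1*B2), B3, B4 (parallel); result (-36*s^3 + 51*s^2 - 49*s + 58)/(36*s^2 - 12*s + 48)
No further cancellation is possible in the step-2 result, so that is T(s). Its denominator becomes monic after dividing by the leading coefficient 36.

Answer: s^2 - s/3 + 4/3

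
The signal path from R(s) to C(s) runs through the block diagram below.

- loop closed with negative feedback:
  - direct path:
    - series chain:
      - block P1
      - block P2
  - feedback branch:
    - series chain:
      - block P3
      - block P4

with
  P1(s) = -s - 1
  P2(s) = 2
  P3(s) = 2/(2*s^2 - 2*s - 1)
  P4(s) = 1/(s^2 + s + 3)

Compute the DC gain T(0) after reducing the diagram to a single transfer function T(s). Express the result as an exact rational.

Answer: -6/7

Working:
Step 1: reduce the series chain P1, P2 -> -2*s - 2
Step 2: cascade P3, P4 -> 2/(2*s^4 + 3*s^2 - 7*s - 3)
Step 3: collapse the loop ((P1*P2) forward, (P3*P4) return) -> (-4*s^5 - 4*s^4 - 6*s^3 + 8*s^2 + 20*s + 6)/(2*s^4 + 3*s^2 - 11*s - 7)
Evaluating the step-3 result (the overall T(s)) at s = 0 gives T(0) = 6/(-7) = -6/7.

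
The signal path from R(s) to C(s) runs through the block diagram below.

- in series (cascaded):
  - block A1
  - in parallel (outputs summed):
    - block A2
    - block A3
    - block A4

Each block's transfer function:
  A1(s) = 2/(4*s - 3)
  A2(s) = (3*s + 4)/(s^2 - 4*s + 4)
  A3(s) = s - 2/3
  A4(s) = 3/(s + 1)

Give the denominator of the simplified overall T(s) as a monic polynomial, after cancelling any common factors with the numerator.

(1) reduce the parallel group A2, A3, A4; result (3*s^4 - 11*s^3 + 24*s^2 - 3*s + 40)/(3*s^3 - 9*s^2 + 12)
(2) combine A1, (A2+A3+A4) in series; result (6*s^4 - 22*s^3 + 48*s^2 - 6*s + 80)/(12*s^4 - 45*s^3 + 27*s^2 + 48*s - 36)
No further cancellation is possible in the step-2 result, so that is T(s). Its denominator becomes monic after dividing by the leading coefficient 12.

Answer: s^4 - 15*s^3/4 + 9*s^2/4 + 4*s - 3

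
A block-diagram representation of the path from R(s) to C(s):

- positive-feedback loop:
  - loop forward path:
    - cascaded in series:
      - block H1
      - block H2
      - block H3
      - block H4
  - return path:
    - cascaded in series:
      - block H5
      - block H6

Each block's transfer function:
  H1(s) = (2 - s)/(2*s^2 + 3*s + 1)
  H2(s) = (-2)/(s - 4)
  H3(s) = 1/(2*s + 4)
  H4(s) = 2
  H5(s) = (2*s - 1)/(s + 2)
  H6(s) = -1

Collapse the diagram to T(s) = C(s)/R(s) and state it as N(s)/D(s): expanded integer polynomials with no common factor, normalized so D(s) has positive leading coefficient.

1. reduce the series chain H1, H2, H3, H4 = (2*s - 4)/(2*s^4 - s^3 - 21*s^2 - 26*s - 8)
2. reduce the series chain H5, H6 = (1 - 2*s)/(s + 2)
3. feedback reduction of (H1*H2*H3*H4), (H5*H6); the result is T(s) itself (integer coefficients, no common factor, positive leading denominator coefficient)

Therefore the answer is (2*s^2 - 8)/(2*s^5 + 3*s^4 - 23*s^3 - 64*s^2 - 70*s - 12).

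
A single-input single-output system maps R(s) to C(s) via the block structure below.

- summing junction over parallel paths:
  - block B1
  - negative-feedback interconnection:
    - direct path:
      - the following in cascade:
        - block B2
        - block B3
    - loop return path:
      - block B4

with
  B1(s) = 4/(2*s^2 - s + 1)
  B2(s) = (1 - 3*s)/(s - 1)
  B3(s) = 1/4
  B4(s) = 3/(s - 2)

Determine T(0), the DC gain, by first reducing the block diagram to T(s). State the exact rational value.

[1] reduce the series chain B2, B3 -> (1 - 3*s)/(4*s - 4)
[2] feedback reduction of (B2*B3), B4 -> (-3*s^2 + 7*s - 2)/(4*s^2 - 21*s + 11)
[3] reduce the parallel group B1, [(B2*B3)/(1+(B2*B3)*B4)] -> (-6*s^4 + 17*s^3 + 2*s^2 - 75*s + 42)/(8*s^4 - 46*s^3 + 47*s^2 - 32*s + 11)
The step-3 result is T(s). Setting s = 0: T(0) = 42/11.

Answer: 42/11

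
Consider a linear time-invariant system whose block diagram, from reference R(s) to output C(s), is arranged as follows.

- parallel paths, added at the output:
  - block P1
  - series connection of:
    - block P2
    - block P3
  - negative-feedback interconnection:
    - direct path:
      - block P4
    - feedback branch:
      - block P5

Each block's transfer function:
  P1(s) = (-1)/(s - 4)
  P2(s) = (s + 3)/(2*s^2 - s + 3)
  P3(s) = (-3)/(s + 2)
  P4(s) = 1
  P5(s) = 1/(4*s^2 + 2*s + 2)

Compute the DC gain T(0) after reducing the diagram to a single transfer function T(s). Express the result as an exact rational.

1. multiply P2, P3 (series) gives (-3*s - 9)/(2*s^3 + 3*s^2 + s + 6)
2. close the feedback loop around P4, P5 gives (4*s^2 + 2*s + 2)/(4*s^2 + 2*s + 3)
3. parallel reduction of P1, (P2*P3), [P4/(1+P4*P5)] gives (8*s^6 - 24*s^5 - 78*s^4 - 34*s^3 - 8*s^2 + 22*s + 42)/(8*s^6 - 16*s^5 - 48*s^4 - 29*s^3 - 125*s^2 - 42*s - 72)
The step-3 result is T(s). Setting s = 0: T(0) = 42/(-72) = -7/12.

Answer: -7/12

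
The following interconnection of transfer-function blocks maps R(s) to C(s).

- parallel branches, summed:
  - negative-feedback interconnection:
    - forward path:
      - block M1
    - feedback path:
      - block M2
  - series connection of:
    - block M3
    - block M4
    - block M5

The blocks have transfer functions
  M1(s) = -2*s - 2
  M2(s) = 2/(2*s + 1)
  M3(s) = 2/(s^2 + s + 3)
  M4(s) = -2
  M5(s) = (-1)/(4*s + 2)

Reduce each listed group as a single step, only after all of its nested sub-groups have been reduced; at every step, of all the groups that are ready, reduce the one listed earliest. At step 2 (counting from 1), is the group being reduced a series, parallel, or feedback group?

1. feedback reduction of M1, M2
2. cascade M3, M4, M5
3. add [M1/(1+M1*M2)], (M3*M4*M5) (parallel)
At step 2 the group reduced is series.

Therefore the answer is series.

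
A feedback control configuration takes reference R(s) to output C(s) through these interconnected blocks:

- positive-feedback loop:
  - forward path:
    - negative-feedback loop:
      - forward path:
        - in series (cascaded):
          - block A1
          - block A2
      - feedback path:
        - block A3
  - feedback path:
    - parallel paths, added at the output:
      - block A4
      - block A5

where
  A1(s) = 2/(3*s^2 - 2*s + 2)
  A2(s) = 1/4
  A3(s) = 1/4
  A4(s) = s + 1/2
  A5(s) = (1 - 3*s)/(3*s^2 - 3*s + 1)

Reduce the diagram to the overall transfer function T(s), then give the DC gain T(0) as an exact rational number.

Answer: 4/11

Working:
[1] reduce the series chain A1, A2, giving 1/(6*s^2 - 4*s + 4)
[2] collapse the loop ((A1*A2) forward, A3 return), giving 4/(24*s^2 - 16*s + 17)
[3] reduce the parallel group A4, A5, giving (6*s^3 - 3*s^2 - 7*s + 3)/(6*s^2 - 6*s + 2)
[4] apply the feedback formula to [(A1*A2)/(1+(A1*A2)*A3)], (A4+A5), giving (12*s^2 - 12*s + 4)/(72*s^4 - 132*s^3 + 129*s^2 - 53*s + 11)
That last expression is T(s); at s = 0 only the constant terms survive, so T(0) = 4/11.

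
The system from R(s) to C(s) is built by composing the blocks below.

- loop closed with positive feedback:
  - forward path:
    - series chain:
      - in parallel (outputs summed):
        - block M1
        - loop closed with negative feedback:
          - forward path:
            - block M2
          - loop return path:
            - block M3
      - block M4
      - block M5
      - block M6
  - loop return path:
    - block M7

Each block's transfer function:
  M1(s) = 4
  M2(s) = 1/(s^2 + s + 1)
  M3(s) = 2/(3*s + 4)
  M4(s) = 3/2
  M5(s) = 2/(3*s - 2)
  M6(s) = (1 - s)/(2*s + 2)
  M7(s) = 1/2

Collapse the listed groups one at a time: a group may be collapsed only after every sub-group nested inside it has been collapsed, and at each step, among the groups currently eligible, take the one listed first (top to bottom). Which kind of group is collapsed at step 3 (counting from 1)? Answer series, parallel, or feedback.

Answer: series

Working:
Step 1: reduce the feedback loop with forward M2 and return M3
Step 2: sum the parallel branches M1, [M2/(1+M2*M3)]
Step 3: series reduction of (M1+[M2/(1+M2*M3)]), M4, M5, M6
Step 4: collapse the loop (((M1+[M2/(1+M2*M3)])*M4*M5*M6) forward, M7 return)
At step 3 the group reduced is series.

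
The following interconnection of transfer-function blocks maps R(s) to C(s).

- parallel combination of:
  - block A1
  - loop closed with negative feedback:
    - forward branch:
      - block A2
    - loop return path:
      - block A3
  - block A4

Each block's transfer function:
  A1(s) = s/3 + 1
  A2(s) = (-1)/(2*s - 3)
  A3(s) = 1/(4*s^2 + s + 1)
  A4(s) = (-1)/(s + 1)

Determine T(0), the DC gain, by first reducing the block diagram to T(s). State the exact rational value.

(1) close the feedback loop around A2, A3 = (-4*s^2 - s - 1)/(8*s^3 - 10*s^2 - s - 4)
(2) combine A1, [A2/(1+A2*A3)], A4 in parallel = (8*s^5 + 22*s^4 - 53*s^3 - 23*s^2 - 22*s - 3)/(24*s^4 - 6*s^3 - 33*s^2 - 15*s - 12)
That last expression is T(s); at s = 0 only the constant terms survive, so T(0) = -3/(-12) = 1/4.

Final answer: 1/4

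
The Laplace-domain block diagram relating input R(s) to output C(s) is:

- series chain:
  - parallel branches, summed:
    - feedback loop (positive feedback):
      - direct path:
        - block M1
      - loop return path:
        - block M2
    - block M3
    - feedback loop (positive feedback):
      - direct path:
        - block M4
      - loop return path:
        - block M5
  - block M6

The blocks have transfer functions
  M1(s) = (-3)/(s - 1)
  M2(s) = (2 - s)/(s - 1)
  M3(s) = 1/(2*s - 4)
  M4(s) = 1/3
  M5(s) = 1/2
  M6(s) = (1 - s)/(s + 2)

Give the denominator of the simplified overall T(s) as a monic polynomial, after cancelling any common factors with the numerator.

The answer is s^4 - 5*s^3 + 3*s^2 + 20*s - 28.

Reasoning:
Step 1. reduce the feedback loop with forward M1 and return M2 = (3 - 3*s)/(s^2 - 5*s + 7)
Step 2. feedback reduction of M4, M5 = 2/5
Step 3. parallel reduction of [M1/(1-M1*M2)], M3, [M4/(1-M4*M5)] = (4*s^3 - 53*s^2 + 133*s - 81)/(10*s^3 - 70*s^2 + 170*s - 140)
Step 4. multiply ([M1/(1-M1*M2)]+M3+[M4/(1-M4*M5)]), M6 (series) = (-4*s^4 + 57*s^3 - 186*s^2 + 214*s - 81)/(10*s^4 - 50*s^3 + 30*s^2 + 200*s - 280)
Step 4 gives the fully reduced T(s), with no common factor left to cancel. The denominator's leading coefficient is 10, so divide each of its coefficients by 10 to get the monic form.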